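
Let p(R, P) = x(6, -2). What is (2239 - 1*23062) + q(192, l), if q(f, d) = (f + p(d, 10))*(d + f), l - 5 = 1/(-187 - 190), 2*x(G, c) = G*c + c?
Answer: 5889309/377 ≈ 15622.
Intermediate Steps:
x(G, c) = c/2 + G*c/2 (x(G, c) = (G*c + c)/2 = (c + G*c)/2 = c/2 + G*c/2)
p(R, P) = -7 (p(R, P) = (½)*(-2)*(1 + 6) = (½)*(-2)*7 = -7)
l = 1884/377 (l = 5 + 1/(-187 - 190) = 5 + 1/(-377) = 5 - 1/377 = 1884/377 ≈ 4.9973)
q(f, d) = (-7 + f)*(d + f) (q(f, d) = (f - 7)*(d + f) = (-7 + f)*(d + f))
(2239 - 1*23062) + q(192, l) = (2239 - 1*23062) + (192² - 7*1884/377 - 7*192 + (1884/377)*192) = (2239 - 23062) + (36864 - 13188/377 - 1344 + 361728/377) = -20823 + 13739580/377 = 5889309/377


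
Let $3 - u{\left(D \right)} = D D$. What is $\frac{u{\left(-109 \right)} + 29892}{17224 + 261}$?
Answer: $\frac{18014}{17485} \approx 1.0303$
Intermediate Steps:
$u{\left(D \right)} = 3 - D^{2}$ ($u{\left(D \right)} = 3 - D D = 3 - D^{2}$)
$\frac{u{\left(-109 \right)} + 29892}{17224 + 261} = \frac{\left(3 - \left(-109\right)^{2}\right) + 29892}{17224 + 261} = \frac{\left(3 - 11881\right) + 29892}{17485} = \left(\left(3 - 11881\right) + 29892\right) \frac{1}{17485} = \left(-11878 + 29892\right) \frac{1}{17485} = 18014 \cdot \frac{1}{17485} = \frac{18014}{17485}$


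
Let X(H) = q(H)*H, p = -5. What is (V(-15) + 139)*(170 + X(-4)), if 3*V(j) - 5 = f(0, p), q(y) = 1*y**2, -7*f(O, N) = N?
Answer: 313654/21 ≈ 14936.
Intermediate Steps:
f(O, N) = -N/7
q(y) = y**2
V(j) = 40/21 (V(j) = 5/3 + (-1/7*(-5))/3 = 5/3 + (1/3)*(5/7) = 5/3 + 5/21 = 40/21)
X(H) = H**3 (X(H) = H**2*H = H**3)
(V(-15) + 139)*(170 + X(-4)) = (40/21 + 139)*(170 + (-4)**3) = 2959*(170 - 64)/21 = (2959/21)*106 = 313654/21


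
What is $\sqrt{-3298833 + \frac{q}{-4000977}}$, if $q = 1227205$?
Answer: $\frac{i \sqrt{5867457748619860438}}{1333659} \approx 1816.3 i$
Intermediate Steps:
$\sqrt{-3298833 + \frac{q}{-4000977}} = \sqrt{-3298833 + \frac{1227205}{-4000977}} = \sqrt{-3298833 + 1227205 \left(- \frac{1}{4000977}\right)} = \sqrt{-3298833 - \frac{1227205}{4000977}} = \sqrt{- \frac{13198556187046}{4000977}} = \frac{i \sqrt{5867457748619860438}}{1333659}$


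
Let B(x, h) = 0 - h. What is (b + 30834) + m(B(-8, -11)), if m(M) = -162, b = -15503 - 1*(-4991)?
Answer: 20160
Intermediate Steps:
B(x, h) = -h
b = -10512 (b = -15503 + 4991 = -10512)
(b + 30834) + m(B(-8, -11)) = (-10512 + 30834) - 162 = 20322 - 162 = 20160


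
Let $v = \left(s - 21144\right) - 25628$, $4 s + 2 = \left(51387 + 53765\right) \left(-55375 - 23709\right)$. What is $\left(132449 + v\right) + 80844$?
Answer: $- \frac{4157587343}{2} \approx -2.0788 \cdot 10^{9}$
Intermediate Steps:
$s = - \frac{4157920385}{2}$ ($s = - \frac{1}{2} + \frac{\left(51387 + 53765\right) \left(-55375 - 23709\right)}{4} = - \frac{1}{2} + \frac{105152 \left(-79084\right)}{4} = - \frac{1}{2} + \frac{1}{4} \left(-8315840768\right) = - \frac{1}{2} - 2078960192 = - \frac{4157920385}{2} \approx -2.079 \cdot 10^{9}$)
$v = - \frac{4158013929}{2}$ ($v = \left(- \frac{4157920385}{2} - 21144\right) - 25628 = - \frac{4157962673}{2} - 25628 = - \frac{4158013929}{2} \approx -2.079 \cdot 10^{9}$)
$\left(132449 + v\right) + 80844 = \left(132449 - \frac{4158013929}{2}\right) + 80844 = - \frac{4157749031}{2} + 80844 = - \frac{4157587343}{2}$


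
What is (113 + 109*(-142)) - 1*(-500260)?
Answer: 484895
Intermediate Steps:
(113 + 109*(-142)) - 1*(-500260) = (113 - 15478) + 500260 = -15365 + 500260 = 484895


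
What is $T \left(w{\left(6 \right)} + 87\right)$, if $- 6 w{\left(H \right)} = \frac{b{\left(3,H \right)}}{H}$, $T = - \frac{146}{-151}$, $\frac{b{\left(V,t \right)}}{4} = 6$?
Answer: $\frac{37814}{453} \approx 83.475$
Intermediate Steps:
$b{\left(V,t \right)} = 24$ ($b{\left(V,t \right)} = 4 \cdot 6 = 24$)
$T = \frac{146}{151}$ ($T = \left(-146\right) \left(- \frac{1}{151}\right) = \frac{146}{151} \approx 0.96689$)
$w{\left(H \right)} = - \frac{4}{H}$ ($w{\left(H \right)} = - \frac{24 \frac{1}{H}}{6} = - \frac{4}{H}$)
$T \left(w{\left(6 \right)} + 87\right) = \frac{146 \left(- \frac{4}{6} + 87\right)}{151} = \frac{146 \left(\left(-4\right) \frac{1}{6} + 87\right)}{151} = \frac{146 \left(- \frac{2}{3} + 87\right)}{151} = \frac{146}{151} \cdot \frac{259}{3} = \frac{37814}{453}$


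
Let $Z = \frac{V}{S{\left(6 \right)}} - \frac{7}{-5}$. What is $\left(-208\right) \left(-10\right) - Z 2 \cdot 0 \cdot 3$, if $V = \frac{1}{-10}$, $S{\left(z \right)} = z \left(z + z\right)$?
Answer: $2080$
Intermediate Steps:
$S{\left(z \right)} = 2 z^{2}$ ($S{\left(z \right)} = z 2 z = 2 z^{2}$)
$V = - \frac{1}{10} \approx -0.1$
$Z = \frac{1007}{720}$ ($Z = - \frac{1}{10 \cdot 2 \cdot 6^{2}} - \frac{7}{-5} = - \frac{1}{10 \cdot 2 \cdot 36} - - \frac{7}{5} = - \frac{1}{10 \cdot 72} + \frac{7}{5} = \left(- \frac{1}{10}\right) \frac{1}{72} + \frac{7}{5} = - \frac{1}{720} + \frac{7}{5} = \frac{1007}{720} \approx 1.3986$)
$\left(-208\right) \left(-10\right) - Z 2 \cdot 0 \cdot 3 = \left(-208\right) \left(-10\right) - \frac{1007 \cdot 2 \cdot 0 \cdot 3}{720} = 2080 - \frac{1007 \cdot 0 \cdot 3}{720} = 2080 - \frac{1007}{720} \cdot 0 = 2080 - 0 = 2080 + 0 = 2080$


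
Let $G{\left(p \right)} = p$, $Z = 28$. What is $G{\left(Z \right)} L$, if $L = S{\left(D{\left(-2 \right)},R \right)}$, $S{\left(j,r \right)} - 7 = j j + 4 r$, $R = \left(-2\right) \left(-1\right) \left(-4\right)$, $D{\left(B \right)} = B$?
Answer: $-588$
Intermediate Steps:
$R = -8$ ($R = 2 \left(-4\right) = -8$)
$S{\left(j,r \right)} = 7 + j^{2} + 4 r$ ($S{\left(j,r \right)} = 7 + \left(j j + 4 r\right) = 7 + \left(j^{2} + 4 r\right) = 7 + j^{2} + 4 r$)
$L = -21$ ($L = 7 + \left(-2\right)^{2} + 4 \left(-8\right) = 7 + 4 - 32 = -21$)
$G{\left(Z \right)} L = 28 \left(-21\right) = -588$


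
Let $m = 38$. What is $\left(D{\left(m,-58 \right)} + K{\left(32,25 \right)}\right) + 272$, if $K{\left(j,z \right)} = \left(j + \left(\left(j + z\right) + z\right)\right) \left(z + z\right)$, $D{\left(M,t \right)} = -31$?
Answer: $5941$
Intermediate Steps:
$K{\left(j,z \right)} = 2 z \left(2 j + 2 z\right)$ ($K{\left(j,z \right)} = \left(j + \left(j + 2 z\right)\right) 2 z = \left(2 j + 2 z\right) 2 z = 2 z \left(2 j + 2 z\right)$)
$\left(D{\left(m,-58 \right)} + K{\left(32,25 \right)}\right) + 272 = \left(-31 + 4 \cdot 25 \left(32 + 25\right)\right) + 272 = \left(-31 + 4 \cdot 25 \cdot 57\right) + 272 = \left(-31 + 5700\right) + 272 = 5669 + 272 = 5941$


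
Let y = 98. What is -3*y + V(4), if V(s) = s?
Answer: -290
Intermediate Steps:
-3*y + V(4) = -3*98 + 4 = -294 + 4 = -290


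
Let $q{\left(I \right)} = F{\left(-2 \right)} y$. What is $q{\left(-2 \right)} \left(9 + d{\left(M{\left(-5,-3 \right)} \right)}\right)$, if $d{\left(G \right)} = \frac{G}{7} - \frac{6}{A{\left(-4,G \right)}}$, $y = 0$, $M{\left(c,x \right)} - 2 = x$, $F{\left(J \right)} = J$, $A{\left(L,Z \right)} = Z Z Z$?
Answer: $0$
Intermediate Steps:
$A{\left(L,Z \right)} = Z^{3}$ ($A{\left(L,Z \right)} = Z^{2} Z = Z^{3}$)
$M{\left(c,x \right)} = 2 + x$
$d{\left(G \right)} = - \frac{6}{G^{3}} + \frac{G}{7}$ ($d{\left(G \right)} = \frac{G}{7} - \frac{6}{G^{3}} = - \frac{6}{G^{3}} + \frac{G}{7}$)
$q{\left(I \right)} = 0$ ($q{\left(I \right)} = \left(-2\right) 0 = 0$)
$q{\left(-2 \right)} \left(9 + d{\left(M{\left(-5,-3 \right)} \right)}\right) = 0 \left(9 + \left(- \frac{6}{\left(2 - 3\right)^{3}} + \frac{2 - 3}{7}\right)\right) = 0 \left(9 + \left(- \frac{6}{-1} + \frac{1}{7} \left(-1\right)\right)\right) = 0 \left(9 - - \frac{41}{7}\right) = 0 \left(9 + \left(6 - \frac{1}{7}\right)\right) = 0 \left(9 + \frac{41}{7}\right) = 0 \cdot \frac{104}{7} = 0$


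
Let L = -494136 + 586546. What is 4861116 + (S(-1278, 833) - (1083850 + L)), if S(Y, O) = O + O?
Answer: 3686522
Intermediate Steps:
L = 92410
S(Y, O) = 2*O
4861116 + (S(-1278, 833) - (1083850 + L)) = 4861116 + (2*833 - (1083850 + 92410)) = 4861116 + (1666 - 1*1176260) = 4861116 + (1666 - 1176260) = 4861116 - 1174594 = 3686522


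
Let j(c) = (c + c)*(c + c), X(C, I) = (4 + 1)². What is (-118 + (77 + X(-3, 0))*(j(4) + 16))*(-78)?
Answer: -627276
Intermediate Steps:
X(C, I) = 25 (X(C, I) = 5² = 25)
j(c) = 4*c² (j(c) = (2*c)*(2*c) = 4*c²)
(-118 + (77 + X(-3, 0))*(j(4) + 16))*(-78) = (-118 + (77 + 25)*(4*4² + 16))*(-78) = (-118 + 102*(4*16 + 16))*(-78) = (-118 + 102*(64 + 16))*(-78) = (-118 + 102*80)*(-78) = (-118 + 8160)*(-78) = 8042*(-78) = -627276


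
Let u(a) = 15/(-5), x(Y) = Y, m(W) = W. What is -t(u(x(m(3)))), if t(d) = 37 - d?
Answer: -40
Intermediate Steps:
u(a) = -3 (u(a) = 15*(-⅕) = -3)
-t(u(x(m(3)))) = -(37 - 1*(-3)) = -(37 + 3) = -1*40 = -40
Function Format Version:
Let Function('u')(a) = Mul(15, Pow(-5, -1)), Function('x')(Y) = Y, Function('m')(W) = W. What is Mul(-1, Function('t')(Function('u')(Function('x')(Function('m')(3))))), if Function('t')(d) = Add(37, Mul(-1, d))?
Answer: -40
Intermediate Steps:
Function('u')(a) = -3 (Function('u')(a) = Mul(15, Rational(-1, 5)) = -3)
Mul(-1, Function('t')(Function('u')(Function('x')(Function('m')(3))))) = Mul(-1, Add(37, Mul(-1, -3))) = Mul(-1, Add(37, 3)) = Mul(-1, 40) = -40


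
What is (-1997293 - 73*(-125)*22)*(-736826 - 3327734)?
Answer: 7302156816080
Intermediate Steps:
(-1997293 - 73*(-125)*22)*(-736826 - 3327734) = (-1997293 + 9125*22)*(-4064560) = (-1997293 + 200750)*(-4064560) = -1796543*(-4064560) = 7302156816080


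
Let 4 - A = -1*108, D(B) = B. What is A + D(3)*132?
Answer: 508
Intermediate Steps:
A = 112 (A = 4 - (-1)*108 = 4 - 1*(-108) = 4 + 108 = 112)
A + D(3)*132 = 112 + 3*132 = 112 + 396 = 508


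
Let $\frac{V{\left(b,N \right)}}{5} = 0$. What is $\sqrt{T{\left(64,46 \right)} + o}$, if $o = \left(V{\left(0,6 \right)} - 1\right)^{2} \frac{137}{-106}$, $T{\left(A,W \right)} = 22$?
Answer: $\frac{\sqrt{232670}}{106} \approx 4.5506$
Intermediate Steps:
$V{\left(b,N \right)} = 0$ ($V{\left(b,N \right)} = 5 \cdot 0 = 0$)
$o = - \frac{137}{106}$ ($o = \left(0 - 1\right)^{2} \frac{137}{-106} = \left(-1\right)^{2} \cdot 137 \left(- \frac{1}{106}\right) = 1 \left(- \frac{137}{106}\right) = - \frac{137}{106} \approx -1.2925$)
$\sqrt{T{\left(64,46 \right)} + o} = \sqrt{22 - \frac{137}{106}} = \sqrt{\frac{2195}{106}} = \frac{\sqrt{232670}}{106}$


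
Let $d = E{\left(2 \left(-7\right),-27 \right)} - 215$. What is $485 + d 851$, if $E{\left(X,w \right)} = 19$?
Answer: $-166311$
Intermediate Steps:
$d = -196$ ($d = 19 - 215 = -196$)
$485 + d 851 = 485 - 166796 = -166311$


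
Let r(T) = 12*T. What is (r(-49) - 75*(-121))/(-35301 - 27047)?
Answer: -8487/62348 ≈ -0.13612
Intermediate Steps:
(r(-49) - 75*(-121))/(-35301 - 27047) = (12*(-49) - 75*(-121))/(-35301 - 27047) = (-588 + 9075)/(-62348) = 8487*(-1/62348) = -8487/62348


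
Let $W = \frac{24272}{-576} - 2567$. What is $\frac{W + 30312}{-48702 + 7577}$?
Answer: $- \frac{997303}{1480500} \approx -0.67363$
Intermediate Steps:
$W = - \frac{93929}{36}$ ($W = 24272 \left(- \frac{1}{576}\right) - 2567 = - \frac{1517}{36} - 2567 = - \frac{93929}{36} \approx -2609.1$)
$\frac{W + 30312}{-48702 + 7577} = \frac{- \frac{93929}{36} + 30312}{-48702 + 7577} = \frac{997303}{36 \left(-41125\right)} = \frac{997303}{36} \left(- \frac{1}{41125}\right) = - \frac{997303}{1480500}$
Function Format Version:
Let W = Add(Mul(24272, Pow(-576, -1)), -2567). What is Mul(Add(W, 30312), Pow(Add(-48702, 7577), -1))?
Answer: Rational(-997303, 1480500) ≈ -0.67363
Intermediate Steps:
W = Rational(-93929, 36) (W = Add(Mul(24272, Rational(-1, 576)), -2567) = Add(Rational(-1517, 36), -2567) = Rational(-93929, 36) ≈ -2609.1)
Mul(Add(W, 30312), Pow(Add(-48702, 7577), -1)) = Mul(Add(Rational(-93929, 36), 30312), Pow(Add(-48702, 7577), -1)) = Mul(Rational(997303, 36), Pow(-41125, -1)) = Mul(Rational(997303, 36), Rational(-1, 41125)) = Rational(-997303, 1480500)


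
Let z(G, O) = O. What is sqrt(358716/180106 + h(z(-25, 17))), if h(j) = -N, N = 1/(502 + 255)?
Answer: sqrt(9249591493768313)/68170121 ≈ 1.4108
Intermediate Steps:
N = 1/757 ≈ 0.0013210
h(j) = -1/757 (h(j) = -1*1/757 = -1/757)
sqrt(358716/180106 + h(z(-25, 17))) = sqrt(358716/180106 - 1/757) = sqrt(358716*(1/180106) - 1/757) = sqrt(179358/90053 - 1/757) = sqrt(135683953/68170121) = sqrt(9249591493768313)/68170121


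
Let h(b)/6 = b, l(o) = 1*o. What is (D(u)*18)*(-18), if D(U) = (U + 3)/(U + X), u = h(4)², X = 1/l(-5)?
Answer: -937980/2879 ≈ -325.80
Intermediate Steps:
l(o) = o
h(b) = 6*b
X = -⅕ (X = 1/(-5) = -⅕ ≈ -0.20000)
u = 576 (u = (6*4)² = 24² = 576)
D(U) = (3 + U)/(-⅕ + U) (D(U) = (U + 3)/(U - ⅕) = (3 + U)/(-⅕ + U))
(D(u)*18)*(-18) = ((5*(3 + 576)/(-1 + 5*576))*18)*(-18) = ((5*579/(-1 + 2880))*18)*(-18) = ((5*579/2879)*18)*(-18) = ((5*(1/2879)*579)*18)*(-18) = ((2895/2879)*18)*(-18) = (52110/2879)*(-18) = -937980/2879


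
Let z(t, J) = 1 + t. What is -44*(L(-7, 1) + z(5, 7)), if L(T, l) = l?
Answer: -308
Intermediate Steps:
-44*(L(-7, 1) + z(5, 7)) = -44*(1 + (1 + 5)) = -44*(1 + 6) = -44*7 = -308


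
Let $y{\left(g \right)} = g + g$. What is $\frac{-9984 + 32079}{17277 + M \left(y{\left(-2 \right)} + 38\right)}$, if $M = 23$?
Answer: $\frac{22095}{18059} \approx 1.2235$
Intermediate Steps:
$y{\left(g \right)} = 2 g$
$\frac{-9984 + 32079}{17277 + M \left(y{\left(-2 \right)} + 38\right)} = \frac{-9984 + 32079}{17277 + 23 \left(2 \left(-2\right) + 38\right)} = \frac{22095}{17277 + 23 \left(-4 + 38\right)} = \frac{22095}{17277 + 23 \cdot 34} = \frac{22095}{17277 + 782} = \frac{22095}{18059}$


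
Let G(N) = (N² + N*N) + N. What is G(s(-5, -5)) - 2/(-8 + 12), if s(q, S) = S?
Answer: 89/2 ≈ 44.500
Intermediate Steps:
G(N) = N + 2*N² (G(N) = (N² + N²) + N = 2*N² + N = N + 2*N²)
G(s(-5, -5)) - 2/(-8 + 12) = -5*(1 + 2*(-5)) - 2/(-8 + 12) = -5*(1 - 10) - 2/4 = -5*(-9) + (¼)*(-2) = 45 - ½ = 89/2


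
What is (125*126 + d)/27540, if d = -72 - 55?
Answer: 919/1620 ≈ 0.56728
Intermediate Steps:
d = -127
(125*126 + d)/27540 = (125*126 - 127)/27540 = (15750 - 127)*(1/27540) = 15623*(1/27540) = 919/1620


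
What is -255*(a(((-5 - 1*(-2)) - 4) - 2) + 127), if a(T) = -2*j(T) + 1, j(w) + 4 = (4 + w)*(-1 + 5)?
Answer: -44880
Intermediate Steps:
j(w) = 12 + 4*w (j(w) = -4 + (4 + w)*(-1 + 5) = -4 + (4 + w)*4 = -4 + (16 + 4*w) = 12 + 4*w)
a(T) = -23 - 8*T (a(T) = -2*(12 + 4*T) + 1 = (-24 - 8*T) + 1 = -23 - 8*T)
-255*(a(((-5 - 1*(-2)) - 4) - 2) + 127) = -255*((-23 - 8*(((-5 - 1*(-2)) - 4) - 2)) + 127) = -255*((-23 - 8*(((-5 + 2) - 4) - 2)) + 127) = -255*((-23 - 8*((-3 - 4) - 2)) + 127) = -255*((-23 - 8*(-7 - 2)) + 127) = -255*((-23 - 8*(-9)) + 127) = -255*((-23 + 72) + 127) = -255*(49 + 127) = -255*176 = -44880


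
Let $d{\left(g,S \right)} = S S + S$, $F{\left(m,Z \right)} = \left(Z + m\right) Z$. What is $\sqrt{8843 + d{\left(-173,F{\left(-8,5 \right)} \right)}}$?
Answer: $\sqrt{9053} \approx 95.147$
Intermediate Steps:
$F{\left(m,Z \right)} = Z \left(Z + m\right)$
$d{\left(g,S \right)} = S + S^{2}$ ($d{\left(g,S \right)} = S^{2} + S = S + S^{2}$)
$\sqrt{8843 + d{\left(-173,F{\left(-8,5 \right)} \right)}} = \sqrt{8843 + 5 \left(5 - 8\right) \left(1 + 5 \left(5 - 8\right)\right)} = \sqrt{8843 + 5 \left(-3\right) \left(1 + 5 \left(-3\right)\right)} = \sqrt{8843 - 15 \left(1 - 15\right)} = \sqrt{8843 - -210} = \sqrt{8843 + 210} = \sqrt{9053}$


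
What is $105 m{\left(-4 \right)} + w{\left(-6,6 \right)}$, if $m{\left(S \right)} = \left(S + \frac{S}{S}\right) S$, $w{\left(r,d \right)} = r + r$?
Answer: $1248$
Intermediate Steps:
$w{\left(r,d \right)} = 2 r$
$m{\left(S \right)} = S \left(1 + S\right)$ ($m{\left(S \right)} = \left(S + 1\right) S = \left(1 + S\right) S = S \left(1 + S\right)$)
$105 m{\left(-4 \right)} + w{\left(-6,6 \right)} = 105 \left(- 4 \left(1 - 4\right)\right) + 2 \left(-6\right) = 105 \left(\left(-4\right) \left(-3\right)\right) - 12 = 105 \cdot 12 - 12 = 1260 - 12 = 1248$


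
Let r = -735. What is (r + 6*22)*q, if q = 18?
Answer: -10854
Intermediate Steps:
(r + 6*22)*q = (-735 + 6*22)*18 = (-735 + 132)*18 = -603*18 = -10854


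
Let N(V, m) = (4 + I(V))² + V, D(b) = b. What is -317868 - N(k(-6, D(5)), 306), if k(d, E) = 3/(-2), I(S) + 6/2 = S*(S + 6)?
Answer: -5086393/16 ≈ -3.1790e+5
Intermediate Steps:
I(S) = -3 + S*(6 + S) (I(S) = -3 + S*(S + 6) = -3 + S*(6 + S))
k(d, E) = -3/2 (k(d, E) = 3*(-½) = -3/2)
N(V, m) = V + (1 + V² + 6*V)² (N(V, m) = (4 + (-3 + V² + 6*V))² + V = (1 + V² + 6*V)² + V = V + (1 + V² + 6*V)²)
-317868 - N(k(-6, D(5)), 306) = -317868 - (-3/2 + (1 + (-3/2)² + 6*(-3/2))²) = -317868 - (-3/2 + (1 + 9/4 - 9)²) = -317868 - (-3/2 + (-23/4)²) = -317868 - (-3/2 + 529/16) = -317868 - 1*505/16 = -317868 - 505/16 = -5086393/16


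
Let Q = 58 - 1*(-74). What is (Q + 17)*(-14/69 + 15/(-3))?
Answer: -53491/69 ≈ -775.23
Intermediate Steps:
Q = 132 (Q = 58 + 74 = 132)
(Q + 17)*(-14/69 + 15/(-3)) = (132 + 17)*(-14/69 + 15/(-3)) = 149*(-14*1/69 + 15*(-1/3)) = 149*(-14/69 - 5) = 149*(-359/69) = -53491/69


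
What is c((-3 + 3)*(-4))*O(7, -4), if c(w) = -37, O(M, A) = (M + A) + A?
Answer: 37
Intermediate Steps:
O(M, A) = M + 2*A (O(M, A) = (A + M) + A = M + 2*A)
c((-3 + 3)*(-4))*O(7, -4) = -37*(7 + 2*(-4)) = -37*(7 - 8) = -37*(-1) = 37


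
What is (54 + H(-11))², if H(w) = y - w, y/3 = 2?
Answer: 5041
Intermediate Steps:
y = 6 (y = 3*2 = 6)
H(w) = 6 - w
(54 + H(-11))² = (54 + (6 - 1*(-11)))² = (54 + (6 + 11))² = (54 + 17)² = 71² = 5041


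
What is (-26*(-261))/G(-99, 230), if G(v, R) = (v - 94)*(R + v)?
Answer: -6786/25283 ≈ -0.26840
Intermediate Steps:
G(v, R) = (-94 + v)*(R + v)
(-26*(-261))/G(-99, 230) = (-26*(-261))/((-99)² - 94*230 - 94*(-99) + 230*(-99)) = 6786/(9801 - 21620 + 9306 - 22770) = 6786/(-25283) = 6786*(-1/25283) = -6786/25283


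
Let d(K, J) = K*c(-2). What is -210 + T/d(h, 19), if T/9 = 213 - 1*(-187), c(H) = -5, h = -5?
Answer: -66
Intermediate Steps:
T = 3600 (T = 9*(213 - 1*(-187)) = 9*(213 + 187) = 9*400 = 3600)
d(K, J) = -5*K (d(K, J) = K*(-5) = -5*K)
-210 + T/d(h, 19) = -210 + 3600/((-5*(-5))) = -210 + 3600/25 = -210 + 3600*(1/25) = -210 + 144 = -66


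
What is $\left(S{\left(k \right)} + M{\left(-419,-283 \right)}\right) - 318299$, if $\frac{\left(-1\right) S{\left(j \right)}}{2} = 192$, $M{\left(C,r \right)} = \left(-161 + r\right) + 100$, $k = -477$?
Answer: $-319027$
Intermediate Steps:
$M{\left(C,r \right)} = -61 + r$
$S{\left(j \right)} = -384$ ($S{\left(j \right)} = \left(-2\right) 192 = -384$)
$\left(S{\left(k \right)} + M{\left(-419,-283 \right)}\right) - 318299 = \left(-384 - 344\right) - 318299 = -728 - 318299 = -319027$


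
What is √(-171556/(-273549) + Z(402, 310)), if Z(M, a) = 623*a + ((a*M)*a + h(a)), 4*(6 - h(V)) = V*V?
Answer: √2903465497379402955/273549 ≈ 6229.1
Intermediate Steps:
h(V) = 6 - V²/4 (h(V) = 6 - V*V/4 = 6 - V²/4)
Z(M, a) = 6 + 623*a - a²/4 + M*a² (Z(M, a) = 623*a + ((a*M)*a + (6 - a²/4)) = 623*a + ((M*a)*a + (6 - a²/4)) = 623*a + (M*a² + (6 - a²/4)) = 623*a + (6 - a²/4 + M*a²) = 6 + 623*a - a²/4 + M*a²)
√(-171556/(-273549) + Z(402, 310)) = √(-171556/(-273549) + (6 + 623*310 - ¼*310² + 402*310²)) = √(-171556*(-1/273549) + (6 + 193130 - ¼*96100 + 402*96100)) = √(171556/273549 + (6 + 193130 - 24025 + 38632200)) = √(171556/273549 + 38801311) = √(10614059994295/273549) = √2903465497379402955/273549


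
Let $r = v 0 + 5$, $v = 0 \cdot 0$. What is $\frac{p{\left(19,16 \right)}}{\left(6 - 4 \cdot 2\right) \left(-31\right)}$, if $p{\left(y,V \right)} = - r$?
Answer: $- \frac{5}{62} \approx -0.080645$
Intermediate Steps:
$v = 0$
$r = 5$ ($r = 0 \cdot 0 + 5 = 0 + 5 = 5$)
$p{\left(y,V \right)} = -5$ ($p{\left(y,V \right)} = \left(-1\right) 5 = -5$)
$\frac{p{\left(19,16 \right)}}{\left(6 - 4 \cdot 2\right) \left(-31\right)} = - \frac{5}{\left(6 - 4 \cdot 2\right) \left(-31\right)} = - \frac{5}{\left(6 - 8\right) \left(-31\right)} = - \frac{5}{\left(-2\right) \left(-31\right)} = - \frac{5}{62}$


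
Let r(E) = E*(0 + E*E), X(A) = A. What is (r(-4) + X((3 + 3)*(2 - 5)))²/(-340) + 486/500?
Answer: -79919/4250 ≈ -18.804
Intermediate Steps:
r(E) = E³ (r(E) = E*(0 + E²) = E*E² = E³)
(r(-4) + X((3 + 3)*(2 - 5)))²/(-340) + 486/500 = ((-4)³ + (3 + 3)*(2 - 5))²/(-340) + 486/500 = (-64 + 6*(-3))²*(-1/340) + 486*(1/500) = (-64 - 18)²*(-1/340) + 243/250 = (-82)²*(-1/340) + 243/250 = 6724*(-1/340) + 243/250 = -1681/85 + 243/250 = -79919/4250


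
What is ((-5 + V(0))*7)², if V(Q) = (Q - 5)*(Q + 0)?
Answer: 1225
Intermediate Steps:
V(Q) = Q*(-5 + Q) (V(Q) = (-5 + Q)*Q = Q*(-5 + Q))
((-5 + V(0))*7)² = ((-5 + 0*(-5 + 0))*7)² = ((-5 + 0*(-5))*7)² = ((-5 + 0)*7)² = (-5*7)² = (-35)² = 1225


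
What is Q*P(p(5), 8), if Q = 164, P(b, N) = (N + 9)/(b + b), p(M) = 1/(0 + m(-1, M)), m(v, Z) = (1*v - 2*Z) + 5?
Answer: -8364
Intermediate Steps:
m(v, Z) = 5 + v - 2*Z (m(v, Z) = (v - 2*Z) + 5 = 5 + v - 2*Z)
p(M) = 1/(4 - 2*M) (p(M) = 1/(0 + (5 - 1 - 2*M)) = 1/(0 + (4 - 2*M)) = 1/(4 - 2*M))
P(b, N) = (9 + N)/(2*b) (P(b, N) = (9 + N)/((2*b)) = (9 + N)*(1/(2*b)) = (9 + N)/(2*b))
Q*P(p(5), 8) = 164*((9 + 8)/(2*((-1/(-4 + 2*5))))) = 164*((1/2)*17/(-1/(-4 + 10))) = 164*((1/2)*17/(-1/6)) = 164*((1/2)*(-6)*17) = 164*(-51) = -8364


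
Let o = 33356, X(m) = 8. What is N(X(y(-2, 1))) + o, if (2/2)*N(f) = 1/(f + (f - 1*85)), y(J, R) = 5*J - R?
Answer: 2301563/69 ≈ 33356.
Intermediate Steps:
y(J, R) = -R + 5*J
N(f) = 1/(-85 + 2*f) (N(f) = 1/(f + (f - 1*85)) = 1/(f + (f - 85)) = 1/(f + (-85 + f)) = 1/(-85 + 2*f))
N(X(y(-2, 1))) + o = 1/(-85 + 2*8) + 33356 = 1/(-85 + 16) + 33356 = 1/(-69) + 33356 = -1/69 + 33356 = 2301563/69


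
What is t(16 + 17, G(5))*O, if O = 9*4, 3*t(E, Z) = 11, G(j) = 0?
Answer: 132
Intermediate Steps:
t(E, Z) = 11/3 (t(E, Z) = (1/3)*11 = 11/3)
O = 36
t(16 + 17, G(5))*O = (11/3)*36 = 132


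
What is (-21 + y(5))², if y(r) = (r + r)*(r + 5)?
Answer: 6241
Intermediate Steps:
y(r) = 2*r*(5 + r) (y(r) = (2*r)*(5 + r) = 2*r*(5 + r))
(-21 + y(5))² = (-21 + 2*5*(5 + 5))² = (-21 + 2*5*10)² = (-21 + 100)² = 79² = 6241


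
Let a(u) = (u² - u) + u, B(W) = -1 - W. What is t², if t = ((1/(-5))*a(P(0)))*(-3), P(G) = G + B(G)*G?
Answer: 0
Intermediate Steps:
P(G) = G + G*(-1 - G) (P(G) = G + (-1 - G)*G = G + G*(-1 - G))
a(u) = u²
t = 0 (t = ((1/(-5))*(-1*0²)²)*(-3) = ((1*(-⅕))*(-1*0)²)*(-3) = -⅕*0²*(-3) = -⅕*0*(-3) = 0*(-3) = 0)
t² = 0² = 0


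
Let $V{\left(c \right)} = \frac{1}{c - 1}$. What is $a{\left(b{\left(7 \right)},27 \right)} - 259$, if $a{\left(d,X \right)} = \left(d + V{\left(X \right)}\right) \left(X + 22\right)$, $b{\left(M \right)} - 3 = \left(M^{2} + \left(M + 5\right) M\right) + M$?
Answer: $\frac{175497}{26} \approx 6749.9$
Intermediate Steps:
$b{\left(M \right)} = 3 + M + M^{2} + M \left(5 + M\right)$ ($b{\left(M \right)} = 3 + \left(\left(M^{2} + \left(M + 5\right) M\right) + M\right) = 3 + \left(\left(M^{2} + \left(5 + M\right) M\right) + M\right) = 3 + \left(\left(M^{2} + M \left(5 + M\right)\right) + M\right) = 3 + \left(M + M^{2} + M \left(5 + M\right)\right) = 3 + M + M^{2} + M \left(5 + M\right)$)
$V{\left(c \right)} = \frac{1}{-1 + c}$
$a{\left(d,X \right)} = \left(22 + X\right) \left(d + \frac{1}{-1 + X}\right)$ ($a{\left(d,X \right)} = \left(d + \frac{1}{-1 + X}\right) \left(X + 22\right) = \left(d + \frac{1}{-1 + X}\right) \left(22 + X\right) = \left(22 + X\right) \left(d + \frac{1}{-1 + X}\right)$)
$a{\left(b{\left(7 \right)},27 \right)} - 259 = \frac{22 + 27 + \left(3 + 2 \cdot 7^{2} + 6 \cdot 7\right) \left(-1 + 27\right) \left(22 + 27\right)}{-1 + 27} - 259 = \frac{22 + 27 + \left(3 + 2 \cdot 49 + 42\right) 26 \cdot 49}{26} - 259 = \frac{22 + 27 + \left(3 + 98 + 42\right) 26 \cdot 49}{26} - 259 = \frac{22 + 27 + 143 \cdot 26 \cdot 49}{26} - 259 = \frac{22 + 27 + 182182}{26} - 259 = \frac{1}{26} \cdot 182231 - 259 = \frac{182231}{26} - 259 = \frac{175497}{26}$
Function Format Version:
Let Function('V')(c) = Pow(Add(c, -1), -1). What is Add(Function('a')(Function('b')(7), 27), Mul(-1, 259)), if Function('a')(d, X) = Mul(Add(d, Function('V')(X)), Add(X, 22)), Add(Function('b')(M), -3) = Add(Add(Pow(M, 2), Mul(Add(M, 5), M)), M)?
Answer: Rational(175497, 26) ≈ 6749.9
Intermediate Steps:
Function('b')(M) = Add(3, M, Pow(M, 2), Mul(M, Add(5, M))) (Function('b')(M) = Add(3, Add(Add(Pow(M, 2), Mul(Add(M, 5), M)), M)) = Add(3, Add(Add(Pow(M, 2), Mul(Add(5, M), M)), M)) = Add(3, Add(Add(Pow(M, 2), Mul(M, Add(5, M))), M)) = Add(3, Add(M, Pow(M, 2), Mul(M, Add(5, M)))) = Add(3, M, Pow(M, 2), Mul(M, Add(5, M))))
Function('V')(c) = Pow(Add(-1, c), -1)
Function('a')(d, X) = Mul(Add(22, X), Add(d, Pow(Add(-1, X), -1))) (Function('a')(d, X) = Mul(Add(d, Pow(Add(-1, X), -1)), Add(X, 22)) = Mul(Add(d, Pow(Add(-1, X), -1)), Add(22, X)) = Mul(Add(22, X), Add(d, Pow(Add(-1, X), -1))))
Add(Function('a')(Function('b')(7), 27), Mul(-1, 259)) = Add(Mul(Pow(Add(-1, 27), -1), Add(22, 27, Mul(Add(3, Mul(2, Pow(7, 2)), Mul(6, 7)), Add(-1, 27), Add(22, 27)))), Mul(-1, 259)) = Add(Mul(Pow(26, -1), Add(22, 27, Mul(Add(3, Mul(2, 49), 42), 26, 49))), -259) = Add(Mul(Rational(1, 26), Add(22, 27, Mul(Add(3, 98, 42), 26, 49))), -259) = Add(Mul(Rational(1, 26), Add(22, 27, Mul(143, 26, 49))), -259) = Add(Mul(Rational(1, 26), Add(22, 27, 182182)), -259) = Add(Mul(Rational(1, 26), 182231), -259) = Add(Rational(182231, 26), -259) = Rational(175497, 26)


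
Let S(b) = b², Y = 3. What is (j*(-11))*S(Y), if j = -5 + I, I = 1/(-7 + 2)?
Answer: 2574/5 ≈ 514.80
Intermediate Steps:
I = -⅕ (I = 1/(-5) = -⅕ ≈ -0.20000)
j = -26/5 (j = -5 - ⅕ = -26/5 ≈ -5.2000)
(j*(-11))*S(Y) = -26/5*(-11)*3² = (286/5)*9 = 2574/5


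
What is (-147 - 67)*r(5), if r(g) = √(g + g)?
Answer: -214*√10 ≈ -676.73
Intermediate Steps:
r(g) = √2*√g (r(g) = √(2*g) = √2*√g)
(-147 - 67)*r(5) = (-147 - 67)*(√2*√5) = -214*√10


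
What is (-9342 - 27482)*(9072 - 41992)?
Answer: 1212246080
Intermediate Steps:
(-9342 - 27482)*(9072 - 41992) = -36824*(-32920) = 1212246080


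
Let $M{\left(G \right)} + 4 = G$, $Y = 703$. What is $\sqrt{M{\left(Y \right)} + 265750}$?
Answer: $\sqrt{266449} \approx 516.19$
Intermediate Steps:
$M{\left(G \right)} = -4 + G$
$\sqrt{M{\left(Y \right)} + 265750} = \sqrt{\left(-4 + 703\right) + 265750} = \sqrt{699 + 265750} = \sqrt{266449}$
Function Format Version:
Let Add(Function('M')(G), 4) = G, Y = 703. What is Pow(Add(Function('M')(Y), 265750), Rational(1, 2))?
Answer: Pow(266449, Rational(1, 2)) ≈ 516.19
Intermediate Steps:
Function('M')(G) = Add(-4, G)
Pow(Add(Function('M')(Y), 265750), Rational(1, 2)) = Pow(Add(Add(-4, 703), 265750), Rational(1, 2)) = Pow(Add(699, 265750), Rational(1, 2)) = Pow(266449, Rational(1, 2))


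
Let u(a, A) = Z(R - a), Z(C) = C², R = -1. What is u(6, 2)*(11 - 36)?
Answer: -1225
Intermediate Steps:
u(a, A) = (-1 - a)²
u(6, 2)*(11 - 36) = (1 + 6)²*(11 - 36) = 7²*(-25) = 49*(-25) = -1225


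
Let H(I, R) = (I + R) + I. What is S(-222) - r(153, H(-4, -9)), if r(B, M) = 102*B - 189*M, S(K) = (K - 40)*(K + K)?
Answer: 97509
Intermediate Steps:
S(K) = 2*K*(-40 + K) (S(K) = (-40 + K)*(2*K) = 2*K*(-40 + K))
H(I, R) = R + 2*I
r(B, M) = -189*M + 102*B
S(-222) - r(153, H(-4, -9)) = 2*(-222)*(-40 - 222) - (-189*(-9 + 2*(-4)) + 102*153) = 2*(-222)*(-262) - (-189*(-9 - 8) + 15606) = 116328 - (-189*(-17) + 15606) = 116328 - (3213 + 15606) = 116328 - 1*18819 = 116328 - 18819 = 97509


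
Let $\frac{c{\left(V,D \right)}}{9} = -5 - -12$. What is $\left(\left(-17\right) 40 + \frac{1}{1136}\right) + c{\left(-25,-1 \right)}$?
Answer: $- \frac{700911}{1136} \approx -617.0$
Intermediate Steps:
$c{\left(V,D \right)} = 63$ ($c{\left(V,D \right)} = 9 \left(-5 - -12\right) = 9 \left(-5 + 12\right) = 9 \cdot 7 = 63$)
$\left(\left(-17\right) 40 + \frac{1}{1136}\right) + c{\left(-25,-1 \right)} = \left(\left(-17\right) 40 + \frac{1}{1136}\right) + 63 = \left(-680 + \frac{1}{1136}\right) + 63 = - \frac{772479}{1136} + 63 = - \frac{700911}{1136}$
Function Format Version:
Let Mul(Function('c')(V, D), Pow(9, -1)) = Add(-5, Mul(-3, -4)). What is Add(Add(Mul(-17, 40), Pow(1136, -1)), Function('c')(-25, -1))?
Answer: Rational(-700911, 1136) ≈ -617.00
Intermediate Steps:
Function('c')(V, D) = 63 (Function('c')(V, D) = Mul(9, Add(-5, Mul(-3, -4))) = Mul(9, Add(-5, 12)) = Mul(9, 7) = 63)
Add(Add(Mul(-17, 40), Pow(1136, -1)), Function('c')(-25, -1)) = Add(Add(Mul(-17, 40), Pow(1136, -1)), 63) = Add(Add(-680, Rational(1, 1136)), 63) = Add(Rational(-772479, 1136), 63) = Rational(-700911, 1136)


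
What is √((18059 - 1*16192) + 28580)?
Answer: 3*√3383 ≈ 174.49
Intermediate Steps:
√((18059 - 1*16192) + 28580) = √((18059 - 16192) + 28580) = √(1867 + 28580) = √30447 = 3*√3383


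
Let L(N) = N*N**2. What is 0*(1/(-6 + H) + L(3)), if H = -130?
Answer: 0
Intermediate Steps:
L(N) = N**3
0*(1/(-6 + H) + L(3)) = 0*(1/(-6 - 130) + 3**3) = 0*(1/(-136) + 27) = 0*(-1/136 + 27) = 0*(3671/136) = 0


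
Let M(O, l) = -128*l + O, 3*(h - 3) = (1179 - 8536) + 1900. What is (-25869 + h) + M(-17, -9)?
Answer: -26550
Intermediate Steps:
h = -1816 (h = 3 + ((1179 - 8536) + 1900)/3 = 3 + (-7357 + 1900)/3 = 3 + (⅓)*(-5457) = 3 - 1819 = -1816)
M(O, l) = O - 128*l
(-25869 + h) + M(-17, -9) = (-25869 - 1816) + (-17 - 128*(-9)) = -27685 + (-17 + 1152) = -27685 + 1135 = -26550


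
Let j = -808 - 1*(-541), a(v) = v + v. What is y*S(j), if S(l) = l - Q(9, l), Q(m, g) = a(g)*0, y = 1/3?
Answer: -89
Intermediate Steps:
a(v) = 2*v
y = ⅓ ≈ 0.33333
Q(m, g) = 0 (Q(m, g) = (2*g)*0 = 0)
j = -267 (j = -808 + 541 = -267)
S(l) = l (S(l) = l - 1*0 = l + 0 = l)
y*S(j) = (⅓)*(-267) = -89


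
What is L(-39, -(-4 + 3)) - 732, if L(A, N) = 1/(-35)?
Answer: -25621/35 ≈ -732.03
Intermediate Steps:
L(A, N) = -1/35
L(-39, -(-4 + 3)) - 732 = -1/35 - 732 = -25621/35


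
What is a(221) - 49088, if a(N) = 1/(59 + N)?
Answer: -13744639/280 ≈ -49088.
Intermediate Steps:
a(221) - 49088 = 1/(59 + 221) - 49088 = 1/280 - 49088 = -13744639/280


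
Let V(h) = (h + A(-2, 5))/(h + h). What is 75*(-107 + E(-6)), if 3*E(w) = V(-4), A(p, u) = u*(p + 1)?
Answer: -63975/8 ≈ -7996.9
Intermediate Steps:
A(p, u) = u*(1 + p)
V(h) = (-5 + h)/(2*h) (V(h) = (h + 5*(1 - 2))/(h + h) = (h + 5*(-1))/((2*h)) = (h - 5)*(1/(2*h)) = (-5 + h)*(1/(2*h)) = (-5 + h)/(2*h))
E(w) = 3/8 (E(w) = ((½)*(-5 - 4)/(-4))/3 = ((½)*(-¼)*(-9))/3 = (⅓)*(9/8) = 3/8)
75*(-107 + E(-6)) = 75*(-107 + 3/8) = 75*(-853/8) = -63975/8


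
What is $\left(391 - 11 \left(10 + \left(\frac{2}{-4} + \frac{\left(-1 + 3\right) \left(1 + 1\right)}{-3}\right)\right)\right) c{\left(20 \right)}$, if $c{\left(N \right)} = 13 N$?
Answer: $\frac{234910}{3} \approx 78303.0$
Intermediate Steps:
$\left(391 - 11 \left(10 + \left(\frac{2}{-4} + \frac{\left(-1 + 3\right) \left(1 + 1\right)}{-3}\right)\right)\right) c{\left(20 \right)} = \left(391 - 11 \left(10 + \left(\frac{2}{-4} + \frac{\left(-1 + 3\right) \left(1 + 1\right)}{-3}\right)\right)\right) 13 \cdot 20 = \left(391 - 11 \left(10 + \left(2 \left(- \frac{1}{4}\right) + 2 \cdot 2 \left(- \frac{1}{3}\right)\right)\right)\right) 260 = \left(391 - 11 \left(10 + \left(- \frac{1}{2} + 4 \left(- \frac{1}{3}\right)\right)\right)\right) 260 = \left(391 - 11 \left(10 - \frac{11}{6}\right)\right) 260 = \left(391 - \frac{539}{6}\right) 260 = \frac{1807}{6} \cdot 260 = \frac{234910}{3}$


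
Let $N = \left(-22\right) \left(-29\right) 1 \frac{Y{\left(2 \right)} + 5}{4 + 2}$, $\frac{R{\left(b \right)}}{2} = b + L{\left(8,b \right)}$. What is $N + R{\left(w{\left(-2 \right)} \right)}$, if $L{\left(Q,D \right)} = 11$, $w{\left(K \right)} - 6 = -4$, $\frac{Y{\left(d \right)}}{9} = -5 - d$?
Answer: $- \frac{18424}{3} \approx -6141.3$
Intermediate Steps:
$Y{\left(d \right)} = -45 - 9 d$ ($Y{\left(d \right)} = 9 \left(-5 - d\right) = -45 - 9 d$)
$w{\left(K \right)} = 2$ ($w{\left(K \right)} = 6 - 4 = 2$)
$R{\left(b \right)} = 22 + 2 b$ ($R{\left(b \right)} = 2 \left(b + 11\right) = 2 \left(11 + b\right) = 22 + 2 b$)
$N = - \frac{18502}{3}$ ($N = \left(-22\right) \left(-29\right) 1 \frac{\left(-45 - 18\right) + 5}{4 + 2} = 638 \cdot 1 \frac{\left(-45 - 18\right) + 5}{6} = 638 \cdot 1 \left(-63 + 5\right) \frac{1}{6} = 638 \cdot 1 \left(\left(-58\right) \frac{1}{6}\right) = 638 \cdot 1 \left(- \frac{29}{3}\right) = 638 \left(- \frac{29}{3}\right) = - \frac{18502}{3} \approx -6167.3$)
$N + R{\left(w{\left(-2 \right)} \right)} = - \frac{18502}{3} + \left(22 + 2 \cdot 2\right) = - \frac{18502}{3} + \left(22 + 4\right) = - \frac{18502}{3} + 26 = - \frac{18424}{3}$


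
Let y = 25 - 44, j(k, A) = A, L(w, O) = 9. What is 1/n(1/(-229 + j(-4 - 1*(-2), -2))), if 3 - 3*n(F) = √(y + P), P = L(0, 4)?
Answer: 9/19 + 3*I*√10/19 ≈ 0.47368 + 0.49931*I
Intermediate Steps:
P = 9
y = -19
n(F) = 1 - I*√10/3 (n(F) = 1 - √(-19 + 9)/3 = 1 - I*√10/3)
1/n(1/(-229 + j(-4 - 1*(-2), -2))) = 1/(1 - I*√10/3)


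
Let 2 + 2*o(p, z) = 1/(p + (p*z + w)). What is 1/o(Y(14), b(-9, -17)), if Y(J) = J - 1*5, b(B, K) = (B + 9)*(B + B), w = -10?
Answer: -2/3 ≈ -0.66667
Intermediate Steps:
b(B, K) = 2*B*(9 + B) (b(B, K) = (9 + B)*(2*B) = 2*B*(9 + B))
Y(J) = -5 + J (Y(J) = J - 5 = -5 + J)
o(p, z) = -1 + 1/(2*(-10 + p + p*z)) (o(p, z) = -1 + 1/(2*(p + (p*z - 10))) = -1 + 1/(2*(p + (-10 + p*z))) = -1 + 1/(2*(-10 + p + p*z)))
1/o(Y(14), b(-9, -17)) = 1/((21/2 - (-5 + 14) - (-5 + 14)*2*(-9)*(9 - 9))/(-10 + (-5 + 14) + (-5 + 14)*(2*(-9)*(9 - 9)))) = 1/((21/2 - 1*9 - 1*9*2*(-9)*0)/(-10 + 9 + 9*(2*(-9)*0))) = 1/((21/2 - 9 - 1*9*0)/(-10 + 9 + 9*0)) = 1/((21/2 - 9 + 0)/(-10 + 9 + 0)) = 1/((3/2)/(-1)) = 1/(-1*3/2) = 1/(-3/2) = -2/3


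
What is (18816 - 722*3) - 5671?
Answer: 10979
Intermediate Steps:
(18816 - 722*3) - 5671 = (18816 - 2166) - 5671 = 16650 - 5671 = 10979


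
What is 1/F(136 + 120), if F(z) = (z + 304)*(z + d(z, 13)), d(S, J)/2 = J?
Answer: 1/157920 ≈ 6.3323e-6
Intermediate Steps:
d(S, J) = 2*J
F(z) = (26 + z)*(304 + z) (F(z) = (z + 304)*(z + 2*13) = (304 + z)*(z + 26) = (304 + z)*(26 + z) = (26 + z)*(304 + z))
1/F(136 + 120) = 1/(7904 + (136 + 120)² + 330*(136 + 120)) = 1/(7904 + 256² + 330*256) = 1/(7904 + 65536 + 84480) = 1/157920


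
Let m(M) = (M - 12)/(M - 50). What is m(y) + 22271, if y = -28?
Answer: 868589/39 ≈ 22272.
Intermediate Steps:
m(M) = (-12 + M)/(-50 + M)
m(y) + 22271 = (-12 - 28)/(-50 - 28) + 22271 = -40/(-78) + 22271 = -1/78*(-40) + 22271 = 20/39 + 22271 = 868589/39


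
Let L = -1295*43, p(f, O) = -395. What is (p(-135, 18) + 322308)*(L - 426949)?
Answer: -155366158842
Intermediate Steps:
L = -55685 (L = -259*215 = -55685)
(p(-135, 18) + 322308)*(L - 426949) = (-395 + 322308)*(-55685 - 426949) = 321913*(-482634) = -155366158842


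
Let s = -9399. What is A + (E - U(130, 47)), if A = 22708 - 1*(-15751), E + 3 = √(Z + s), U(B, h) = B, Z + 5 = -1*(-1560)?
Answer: 38326 + 2*I*√1961 ≈ 38326.0 + 88.566*I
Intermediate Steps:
Z = 1555 (Z = -5 - 1*(-1560) = -5 + 1560 = 1555)
E = -3 + 2*I*√1961 (E = -3 + √(1555 - 9399) = -3 + √(-7844) = -3 + 2*I*√1961 ≈ -3.0 + 88.566*I)
A = 38459 (A = 22708 + 15751 = 38459)
A + (E - U(130, 47)) = 38459 + ((-3 + 2*I*√1961) - 1*130) = 38459 + ((-3 + 2*I*√1961) - 130) = 38459 + (-133 + 2*I*√1961) = 38326 + 2*I*√1961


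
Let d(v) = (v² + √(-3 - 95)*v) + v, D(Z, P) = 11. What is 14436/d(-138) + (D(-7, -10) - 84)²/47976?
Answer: 6042138887/6939584472 + 5614*I*√2/144647 ≈ 0.87068 + 0.054888*I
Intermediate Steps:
d(v) = v + v² + 7*I*v*√2 (d(v) = (v² + √(-98)*v) + v = (v² + (7*I*√2)*v) + v = (v² + 7*I*v*√2) + v = v + v² + 7*I*v*√2)
14436/d(-138) + (D(-7, -10) - 84)²/47976 = 14436/((-138*(1 - 138 + 7*I*√2))) + (11 - 84)²/47976 = 14436/((-138*(-137 + 7*I*√2))) + (-73)²*(1/47976) = 14436/(18906 - 966*I*√2) + 5329*(1/47976) = 14436/(18906 - 966*I*√2) + 5329/47976 = 5329/47976 + 14436/(18906 - 966*I*√2)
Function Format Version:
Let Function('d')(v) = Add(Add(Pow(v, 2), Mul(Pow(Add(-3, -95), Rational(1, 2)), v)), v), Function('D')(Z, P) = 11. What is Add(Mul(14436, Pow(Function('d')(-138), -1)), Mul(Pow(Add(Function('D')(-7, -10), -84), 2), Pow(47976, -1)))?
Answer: Add(Rational(6042138887, 6939584472), Mul(Rational(5614, 144647), I, Pow(2, Rational(1, 2)))) ≈ Add(0.87068, Mul(0.054888, I))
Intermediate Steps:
Function('d')(v) = Add(v, Pow(v, 2), Mul(7, I, v, Pow(2, Rational(1, 2)))) (Function('d')(v) = Add(Add(Pow(v, 2), Mul(Pow(-98, Rational(1, 2)), v)), v) = Add(Add(Pow(v, 2), Mul(Mul(7, I, Pow(2, Rational(1, 2))), v)), v) = Add(Add(Pow(v, 2), Mul(7, I, v, Pow(2, Rational(1, 2)))), v) = Add(v, Pow(v, 2), Mul(7, I, v, Pow(2, Rational(1, 2)))))
Add(Mul(14436, Pow(Function('d')(-138), -1)), Mul(Pow(Add(Function('D')(-7, -10), -84), 2), Pow(47976, -1))) = Add(Mul(14436, Pow(Mul(-138, Add(1, -138, Mul(7, I, Pow(2, Rational(1, 2))))), -1)), Mul(Pow(Add(11, -84), 2), Pow(47976, -1))) = Add(Mul(14436, Pow(Mul(-138, Add(-137, Mul(7, I, Pow(2, Rational(1, 2))))), -1)), Mul(Pow(-73, 2), Rational(1, 47976))) = Add(Mul(14436, Pow(Add(18906, Mul(-966, I, Pow(2, Rational(1, 2)))), -1)), Mul(5329, Rational(1, 47976))) = Add(Mul(14436, Pow(Add(18906, Mul(-966, I, Pow(2, Rational(1, 2)))), -1)), Rational(5329, 47976)) = Add(Rational(5329, 47976), Mul(14436, Pow(Add(18906, Mul(-966, I, Pow(2, Rational(1, 2)))), -1)))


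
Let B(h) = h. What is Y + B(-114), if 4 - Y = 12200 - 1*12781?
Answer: 471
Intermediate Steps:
Y = 585 (Y = 4 - (12200 - 1*12781) = 4 - (12200 - 12781) = 4 - 1*(-581) = 4 + 581 = 585)
Y + B(-114) = 585 - 114 = 471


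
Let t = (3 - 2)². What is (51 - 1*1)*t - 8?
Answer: 42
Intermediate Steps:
t = 1 (t = 1² = 1)
(51 - 1*1)*t - 8 = (51 - 1*1)*1 - 8 = (51 - 1)*1 - 8 = 50*1 - 8 = 50 - 8 = 42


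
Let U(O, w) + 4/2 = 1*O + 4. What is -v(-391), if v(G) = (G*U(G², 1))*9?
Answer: 537995277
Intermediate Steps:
U(O, w) = 2 + O (U(O, w) = -2 + (1*O + 4) = -2 + (O + 4) = -2 + (4 + O) = 2 + O)
v(G) = 9*G*(2 + G²) (v(G) = (G*(2 + G²))*9 = 9*G*(2 + G²))
-v(-391) = -9*(-391)*(2 + (-391)²) = -9*(-391)*(2 + 152881) = -9*(-391)*152883 = -1*(-537995277) = 537995277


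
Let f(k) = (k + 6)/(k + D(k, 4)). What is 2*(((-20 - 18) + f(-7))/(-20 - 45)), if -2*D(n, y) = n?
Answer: 528/455 ≈ 1.1604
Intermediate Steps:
D(n, y) = -n/2
f(k) = 2*(6 + k)/k (f(k) = (k + 6)/(k - k/2) = (6 + k)/((k/2)) = (6 + k)*(2/k) = 2*(6 + k)/k)
2*(((-20 - 18) + f(-7))/(-20 - 45)) = 2*(((-20 - 18) + (2 + 12/(-7)))/(-20 - 45)) = 2*((-38 + (2 + 12*(-1/7)))/(-65)) = 2*((-38 + (2 - 12/7))*(-1/65)) = 2*((-38 + 2/7)*(-1/65)) = 2*(-264/7*(-1/65)) = 2*(264/455) = 528/455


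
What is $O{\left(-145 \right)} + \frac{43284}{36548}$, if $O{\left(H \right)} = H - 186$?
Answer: $- \frac{3013526}{9137} \approx -329.82$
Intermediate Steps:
$O{\left(H \right)} = -186 + H$
$O{\left(-145 \right)} + \frac{43284}{36548} = \left(-186 - 145\right) + \frac{43284}{36548} = -331 + 43284 \cdot \frac{1}{36548} = -331 + \frac{10821}{9137} = - \frac{3013526}{9137}$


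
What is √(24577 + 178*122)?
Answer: √46293 ≈ 215.16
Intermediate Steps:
√(24577 + 178*122) = √(24577 + 21716) = √46293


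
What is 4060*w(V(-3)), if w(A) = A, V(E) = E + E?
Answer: -24360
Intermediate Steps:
V(E) = 2*E
4060*w(V(-3)) = 4060*(2*(-3)) = 4060*(-6) = -24360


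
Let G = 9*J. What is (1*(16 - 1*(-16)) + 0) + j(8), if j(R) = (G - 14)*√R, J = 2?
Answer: 32 + 8*√2 ≈ 43.314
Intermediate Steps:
G = 18 (G = 9*2 = 18)
j(R) = 4*√R (j(R) = (18 - 14)*√R = 4*√R)
(1*(16 - 1*(-16)) + 0) + j(8) = (1*(16 - 1*(-16)) + 0) + 4*√8 = (1*(16 + 16) + 0) + 4*(2*√2) = (1*32 + 0) + 8*√2 = (32 + 0) + 8*√2 = 32 + 8*√2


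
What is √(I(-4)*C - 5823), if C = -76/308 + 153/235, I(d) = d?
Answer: I*√1907148744655/18095 ≈ 76.319*I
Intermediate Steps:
C = 7316/18095 (C = -76*1/308 + 153*(1/235) = -19/77 + 153/235 = 7316/18095 ≈ 0.40431)
√(I(-4)*C - 5823) = √(-4*7316/18095 - 5823) = √(-29264/18095 - 5823) = √(-105396449/18095) = I*√1907148744655/18095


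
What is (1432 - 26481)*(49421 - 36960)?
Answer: -312135589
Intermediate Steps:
(1432 - 26481)*(49421 - 36960) = -25049*12461 = -312135589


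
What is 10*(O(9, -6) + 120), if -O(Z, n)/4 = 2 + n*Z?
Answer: 3280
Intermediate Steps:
O(Z, n) = -8 - 4*Z*n (O(Z, n) = -4*(2 + n*Z) = -4*(2 + Z*n) = -8 - 4*Z*n)
10*(O(9, -6) + 120) = 10*((-8 - 4*9*(-6)) + 120) = 10*((-8 + 216) + 120) = 10*(208 + 120) = 10*328 = 3280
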